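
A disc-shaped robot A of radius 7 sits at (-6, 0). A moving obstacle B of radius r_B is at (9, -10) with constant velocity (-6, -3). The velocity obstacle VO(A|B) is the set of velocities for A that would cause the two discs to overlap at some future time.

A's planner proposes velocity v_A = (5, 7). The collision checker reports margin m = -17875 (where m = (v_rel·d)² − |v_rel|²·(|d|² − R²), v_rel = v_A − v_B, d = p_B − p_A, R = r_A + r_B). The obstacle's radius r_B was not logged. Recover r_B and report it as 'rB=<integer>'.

m = -17875
d = (15, -10);  v_rel = (11, 10),  |v_rel|² = 221
v_rel×d = (11)·(-10) − (10)·(15) = -260
since m = R²·221 − (-260)²:  R² = (67600 + -17875) / 221 = 225
R = √225 = 15  ⇒  r_B = 15 − 7 = 8

rB=8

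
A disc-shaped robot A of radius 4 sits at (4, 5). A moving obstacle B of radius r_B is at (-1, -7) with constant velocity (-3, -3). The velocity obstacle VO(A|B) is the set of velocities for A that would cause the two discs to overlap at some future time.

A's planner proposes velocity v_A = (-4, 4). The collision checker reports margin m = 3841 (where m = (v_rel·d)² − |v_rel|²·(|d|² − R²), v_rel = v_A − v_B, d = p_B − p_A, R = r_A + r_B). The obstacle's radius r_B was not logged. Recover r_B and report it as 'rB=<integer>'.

m = 3841
d = (-5, -12);  v_rel = (-1, 7),  |v_rel|² = 50
v_rel×d = (-1)·(-12) − (7)·(-5) = 47
since m = R²·50 − 47²:  R² = (2209 + 3841) / 50 = 121
R = √121 = 11  ⇒  r_B = 11 − 4 = 7

rB=7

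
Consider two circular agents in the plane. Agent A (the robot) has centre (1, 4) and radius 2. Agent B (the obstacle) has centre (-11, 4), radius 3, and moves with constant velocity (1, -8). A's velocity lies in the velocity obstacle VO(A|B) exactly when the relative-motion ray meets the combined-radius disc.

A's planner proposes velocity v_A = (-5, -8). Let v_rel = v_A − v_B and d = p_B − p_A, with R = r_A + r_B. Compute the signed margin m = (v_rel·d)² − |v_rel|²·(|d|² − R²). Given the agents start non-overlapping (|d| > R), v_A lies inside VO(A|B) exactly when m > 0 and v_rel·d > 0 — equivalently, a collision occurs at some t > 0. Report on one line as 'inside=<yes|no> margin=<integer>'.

d = (-12, 0),  |d|² = 144;  R = 2+3 = 5,  c = 144−5² = 119
v_rel = (-6, 0),  |v_rel|² = 36;  v_rel·d = (-6)·(-12) + (0)·(0) = 72
36·t² − 144·t + 119 = 0  ⇒  m = 72² − 36·119 = 900
m = 900 > 0,  v_rel·d = 72 > 0  ⇒  inside

inside=yes margin=900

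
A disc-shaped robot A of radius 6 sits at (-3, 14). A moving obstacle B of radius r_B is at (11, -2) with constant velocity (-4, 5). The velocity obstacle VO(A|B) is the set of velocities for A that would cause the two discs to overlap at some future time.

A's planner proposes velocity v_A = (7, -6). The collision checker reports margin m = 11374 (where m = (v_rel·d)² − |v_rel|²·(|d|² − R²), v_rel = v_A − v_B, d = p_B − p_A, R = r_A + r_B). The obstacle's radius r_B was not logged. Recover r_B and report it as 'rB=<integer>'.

m = 11374
d = (14, -16);  v_rel = (11, -11),  |v_rel|² = 242
v_rel×d = (11)·(-16) − (-11)·(14) = -22
since m = R²·242 − (-22)²:  R² = (484 + 11374) / 242 = 49
R = √49 = 7  ⇒  r_B = 7 − 6 = 1

rB=1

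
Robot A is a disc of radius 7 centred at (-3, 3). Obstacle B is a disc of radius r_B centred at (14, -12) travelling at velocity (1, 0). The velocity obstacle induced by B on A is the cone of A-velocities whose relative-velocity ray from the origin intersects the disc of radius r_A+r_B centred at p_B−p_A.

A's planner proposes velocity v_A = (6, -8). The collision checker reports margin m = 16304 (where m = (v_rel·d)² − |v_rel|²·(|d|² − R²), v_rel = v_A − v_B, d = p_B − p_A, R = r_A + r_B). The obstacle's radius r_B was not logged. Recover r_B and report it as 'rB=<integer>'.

m = 16304
d = (17, -15);  v_rel = (5, -8),  |v_rel|² = 89
v_rel×d = (5)·(-15) − (-8)·(17) = 61
since m = R²·89 − 61²:  R² = (3721 + 16304) / 89 = 225
R = √225 = 15  ⇒  r_B = 15 − 7 = 8

rB=8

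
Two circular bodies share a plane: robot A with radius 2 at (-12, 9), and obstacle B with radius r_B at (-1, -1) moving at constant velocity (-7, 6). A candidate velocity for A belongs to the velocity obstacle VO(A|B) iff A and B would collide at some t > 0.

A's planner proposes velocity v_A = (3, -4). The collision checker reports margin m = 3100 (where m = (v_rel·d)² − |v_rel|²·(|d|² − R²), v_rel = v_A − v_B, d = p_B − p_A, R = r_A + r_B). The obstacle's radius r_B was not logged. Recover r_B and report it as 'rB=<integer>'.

m = 3100
d = (11, -10);  v_rel = (10, -10),  |v_rel|² = 200
v_rel×d = (10)·(-10) − (-10)·(11) = 10
since m = R²·200 − 10²:  R² = (100 + 3100) / 200 = 16
R = √16 = 4  ⇒  r_B = 4 − 2 = 2

rB=2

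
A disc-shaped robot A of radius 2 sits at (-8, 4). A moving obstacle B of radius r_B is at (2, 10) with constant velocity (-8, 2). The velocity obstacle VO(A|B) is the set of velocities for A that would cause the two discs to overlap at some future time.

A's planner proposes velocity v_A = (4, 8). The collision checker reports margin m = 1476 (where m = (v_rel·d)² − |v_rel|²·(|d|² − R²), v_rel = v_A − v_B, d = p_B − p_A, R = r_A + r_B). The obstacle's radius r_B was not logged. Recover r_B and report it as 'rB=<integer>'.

m = 1476
d = (10, 6);  v_rel = (12, 6),  |v_rel|² = 180
v_rel×d = (12)·(6) − (6)·(10) = 12
since m = R²·180 − 12²:  R² = (144 + 1476) / 180 = 9
R = √9 = 3  ⇒  r_B = 3 − 2 = 1

rB=1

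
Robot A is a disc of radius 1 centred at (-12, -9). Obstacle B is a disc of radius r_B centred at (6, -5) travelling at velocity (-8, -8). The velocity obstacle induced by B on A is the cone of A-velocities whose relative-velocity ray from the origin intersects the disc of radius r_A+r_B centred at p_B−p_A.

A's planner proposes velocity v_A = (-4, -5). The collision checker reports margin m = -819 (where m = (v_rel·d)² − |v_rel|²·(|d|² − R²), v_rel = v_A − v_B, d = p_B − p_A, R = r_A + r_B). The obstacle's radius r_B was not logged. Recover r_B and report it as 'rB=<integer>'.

m = -819
d = (18, 4);  v_rel = (4, 3),  |v_rel|² = 25
v_rel×d = (4)·(4) − (3)·(18) = -38
since m = R²·25 − (-38)²:  R² = (1444 + -819) / 25 = 25
R = √25 = 5  ⇒  r_B = 5 − 1 = 4

rB=4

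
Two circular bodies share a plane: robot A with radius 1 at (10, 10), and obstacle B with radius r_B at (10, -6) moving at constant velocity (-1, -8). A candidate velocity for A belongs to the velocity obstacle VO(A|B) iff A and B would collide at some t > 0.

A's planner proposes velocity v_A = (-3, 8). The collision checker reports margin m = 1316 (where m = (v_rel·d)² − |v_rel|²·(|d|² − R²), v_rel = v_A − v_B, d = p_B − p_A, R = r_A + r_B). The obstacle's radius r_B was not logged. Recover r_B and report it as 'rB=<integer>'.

m = 1316
d = (0, -16);  v_rel = (-2, 16),  |v_rel|² = 260
v_rel×d = (-2)·(-16) − (16)·(0) = 32
since m = R²·260 − 32²:  R² = (1024 + 1316) / 260 = 9
R = √9 = 3  ⇒  r_B = 3 − 1 = 2

rB=2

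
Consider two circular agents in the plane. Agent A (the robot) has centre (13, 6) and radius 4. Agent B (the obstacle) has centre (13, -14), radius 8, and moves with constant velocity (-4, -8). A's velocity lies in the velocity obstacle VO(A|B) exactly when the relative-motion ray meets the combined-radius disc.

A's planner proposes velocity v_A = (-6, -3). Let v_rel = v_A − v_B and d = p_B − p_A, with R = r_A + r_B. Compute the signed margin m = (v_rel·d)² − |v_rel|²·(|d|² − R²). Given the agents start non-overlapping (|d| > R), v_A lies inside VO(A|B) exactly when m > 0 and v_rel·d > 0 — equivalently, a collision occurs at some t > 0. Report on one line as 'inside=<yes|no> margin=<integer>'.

d = (0, -20),  |d|² = 400;  R = 4+8 = 12,  c = 400−12² = 256
v_rel = (-2, 5),  |v_rel|² = 29;  v_rel·d = (-2)·(0) + (5)·(-20) = -100
29·t² + 200·t + 256 = 0  ⇒  m = (-100)² − 29·256 = 2576
m = 2576 > 0,  v_rel·d = -100 < 0  ⇒  outside

inside=no margin=2576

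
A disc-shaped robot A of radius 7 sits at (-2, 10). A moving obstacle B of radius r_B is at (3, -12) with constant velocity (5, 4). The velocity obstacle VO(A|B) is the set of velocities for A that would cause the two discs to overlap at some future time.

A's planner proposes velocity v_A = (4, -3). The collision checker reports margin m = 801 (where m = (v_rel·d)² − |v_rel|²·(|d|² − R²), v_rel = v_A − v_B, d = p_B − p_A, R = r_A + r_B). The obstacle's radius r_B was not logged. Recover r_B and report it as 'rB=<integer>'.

m = 801
d = (5, -22);  v_rel = (-1, -7),  |v_rel|² = 50
v_rel×d = (-1)·(-22) − (-7)·(5) = 57
since m = R²·50 − 57²:  R² = (3249 + 801) / 50 = 81
R = √81 = 9  ⇒  r_B = 9 − 7 = 2

rB=2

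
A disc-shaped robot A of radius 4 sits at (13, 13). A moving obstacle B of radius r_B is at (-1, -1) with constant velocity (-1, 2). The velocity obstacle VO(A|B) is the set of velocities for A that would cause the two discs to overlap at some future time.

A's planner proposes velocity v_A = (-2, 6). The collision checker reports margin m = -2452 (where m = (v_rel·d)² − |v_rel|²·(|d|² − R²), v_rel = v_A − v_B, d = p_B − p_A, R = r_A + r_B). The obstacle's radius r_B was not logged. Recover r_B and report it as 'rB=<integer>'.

m = -2452
d = (-14, -14);  v_rel = (-1, 4),  |v_rel|² = 17
v_rel×d = (-1)·(-14) − (4)·(-14) = 70
since m = R²·17 − 70²:  R² = (4900 + -2452) / 17 = 144
R = √144 = 12  ⇒  r_B = 12 − 4 = 8

rB=8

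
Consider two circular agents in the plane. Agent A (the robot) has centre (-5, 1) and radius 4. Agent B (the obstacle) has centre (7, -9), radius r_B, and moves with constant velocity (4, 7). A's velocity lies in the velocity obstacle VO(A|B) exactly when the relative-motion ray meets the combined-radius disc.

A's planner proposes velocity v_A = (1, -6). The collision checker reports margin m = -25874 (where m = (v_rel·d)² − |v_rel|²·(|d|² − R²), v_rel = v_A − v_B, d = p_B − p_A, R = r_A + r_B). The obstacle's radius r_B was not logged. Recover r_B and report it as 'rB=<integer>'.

m = -25874
d = (12, -10);  v_rel = (-3, -13),  |v_rel|² = 178
v_rel×d = (-3)·(-10) − (-13)·(12) = 186
since m = R²·178 − 186²:  R² = (34596 + -25874) / 178 = 49
R = √49 = 7  ⇒  r_B = 7 − 4 = 3

rB=3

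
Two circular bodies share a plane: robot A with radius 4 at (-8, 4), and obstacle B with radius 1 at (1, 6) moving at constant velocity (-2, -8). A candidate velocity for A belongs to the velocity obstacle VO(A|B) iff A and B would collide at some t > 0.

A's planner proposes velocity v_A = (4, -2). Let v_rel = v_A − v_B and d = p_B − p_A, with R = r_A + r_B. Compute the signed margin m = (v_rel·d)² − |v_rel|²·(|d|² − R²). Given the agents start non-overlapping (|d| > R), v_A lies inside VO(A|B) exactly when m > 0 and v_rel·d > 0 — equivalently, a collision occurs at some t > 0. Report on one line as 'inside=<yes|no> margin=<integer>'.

d = (9, 2),  |d|² = 85;  R = 4+1 = 5,  c = 85−5² = 60
v_rel = (6, 6),  |v_rel|² = 72;  v_rel·d = (6)·(9) + (6)·(2) = 66
72·t² − 132·t + 60 = 0  ⇒  m = 66² − 72·60 = 36
m = 36 > 0,  v_rel·d = 66 > 0  ⇒  inside

inside=yes margin=36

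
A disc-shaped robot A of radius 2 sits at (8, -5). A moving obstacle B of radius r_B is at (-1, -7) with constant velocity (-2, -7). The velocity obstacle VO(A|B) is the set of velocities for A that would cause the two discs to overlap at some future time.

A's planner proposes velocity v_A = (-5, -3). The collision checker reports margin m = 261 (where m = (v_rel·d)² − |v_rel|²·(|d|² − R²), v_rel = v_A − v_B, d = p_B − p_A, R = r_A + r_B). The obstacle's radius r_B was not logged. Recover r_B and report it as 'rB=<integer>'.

m = 261
d = (-9, -2);  v_rel = (-3, 4),  |v_rel|² = 25
v_rel×d = (-3)·(-2) − (4)·(-9) = 42
since m = R²·25 − 42²:  R² = (1764 + 261) / 25 = 81
R = √81 = 9  ⇒  r_B = 9 − 2 = 7

rB=7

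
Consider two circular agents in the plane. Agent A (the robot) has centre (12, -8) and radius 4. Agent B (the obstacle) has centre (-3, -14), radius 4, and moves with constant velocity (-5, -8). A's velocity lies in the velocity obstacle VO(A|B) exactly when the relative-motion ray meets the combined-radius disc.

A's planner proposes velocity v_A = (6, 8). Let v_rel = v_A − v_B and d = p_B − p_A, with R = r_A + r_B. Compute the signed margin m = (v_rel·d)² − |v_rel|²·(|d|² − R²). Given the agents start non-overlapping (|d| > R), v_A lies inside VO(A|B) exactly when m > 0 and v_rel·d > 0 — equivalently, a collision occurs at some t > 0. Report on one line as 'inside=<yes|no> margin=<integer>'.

d = (-15, -6),  |d|² = 261;  R = 4+4 = 8,  c = 261−8² = 197
v_rel = (11, 16),  |v_rel|² = 377;  v_rel·d = (11)·(-15) + (16)·(-6) = -261
377·t² + 522·t + 197 = 0  ⇒  m = (-261)² − 377·197 = -6148
m = -6148 < 0,  v_rel·d = -261 < 0  ⇒  outside

inside=no margin=-6148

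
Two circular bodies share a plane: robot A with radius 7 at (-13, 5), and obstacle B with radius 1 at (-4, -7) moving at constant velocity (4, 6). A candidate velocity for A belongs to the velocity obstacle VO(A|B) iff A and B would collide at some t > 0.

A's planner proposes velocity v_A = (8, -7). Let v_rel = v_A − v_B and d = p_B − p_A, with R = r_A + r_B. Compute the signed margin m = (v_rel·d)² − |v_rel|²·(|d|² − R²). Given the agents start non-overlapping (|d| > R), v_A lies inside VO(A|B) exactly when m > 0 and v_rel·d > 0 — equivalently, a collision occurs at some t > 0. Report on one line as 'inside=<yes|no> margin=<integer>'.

d = (9, -12),  |d|² = 225;  R = 7+1 = 8,  c = 225−8² = 161
v_rel = (4, -13),  |v_rel|² = 185;  v_rel·d = (4)·(9) + (-13)·(-12) = 192
185·t² − 384·t + 161 = 0  ⇒  m = 192² − 185·161 = 7079
m = 7079 > 0,  v_rel·d = 192 > 0  ⇒  inside

inside=yes margin=7079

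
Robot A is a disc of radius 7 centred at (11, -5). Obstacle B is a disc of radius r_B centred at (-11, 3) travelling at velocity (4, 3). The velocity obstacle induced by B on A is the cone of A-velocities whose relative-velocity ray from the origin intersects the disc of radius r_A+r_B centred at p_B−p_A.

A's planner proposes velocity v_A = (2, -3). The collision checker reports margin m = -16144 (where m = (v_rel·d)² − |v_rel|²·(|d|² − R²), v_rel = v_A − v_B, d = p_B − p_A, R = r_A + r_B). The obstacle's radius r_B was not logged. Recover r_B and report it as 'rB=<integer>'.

m = -16144
d = (-22, 8);  v_rel = (-2, -6),  |v_rel|² = 40
v_rel×d = (-2)·(8) − (-6)·(-22) = -148
since m = R²·40 − (-148)²:  R² = (21904 + -16144) / 40 = 144
R = √144 = 12  ⇒  r_B = 12 − 7 = 5

rB=5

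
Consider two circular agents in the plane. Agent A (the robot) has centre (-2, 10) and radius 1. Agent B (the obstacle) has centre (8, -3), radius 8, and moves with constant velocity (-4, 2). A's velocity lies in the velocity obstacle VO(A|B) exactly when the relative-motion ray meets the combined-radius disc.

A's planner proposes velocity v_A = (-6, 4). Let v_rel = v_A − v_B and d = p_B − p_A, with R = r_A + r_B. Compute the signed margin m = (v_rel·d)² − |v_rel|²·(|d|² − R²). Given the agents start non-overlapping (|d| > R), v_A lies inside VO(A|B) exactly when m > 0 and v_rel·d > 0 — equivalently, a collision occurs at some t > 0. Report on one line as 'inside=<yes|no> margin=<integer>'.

d = (10, -13),  |d|² = 269;  R = 1+8 = 9,  c = 269−9² = 188
v_rel = (-2, 2),  |v_rel|² = 8;  v_rel·d = (-2)·(10) + (2)·(-13) = -46
8·t² + 92·t + 188 = 0  ⇒  m = (-46)² − 8·188 = 612
m = 612 > 0,  v_rel·d = -46 < 0  ⇒  outside

inside=no margin=612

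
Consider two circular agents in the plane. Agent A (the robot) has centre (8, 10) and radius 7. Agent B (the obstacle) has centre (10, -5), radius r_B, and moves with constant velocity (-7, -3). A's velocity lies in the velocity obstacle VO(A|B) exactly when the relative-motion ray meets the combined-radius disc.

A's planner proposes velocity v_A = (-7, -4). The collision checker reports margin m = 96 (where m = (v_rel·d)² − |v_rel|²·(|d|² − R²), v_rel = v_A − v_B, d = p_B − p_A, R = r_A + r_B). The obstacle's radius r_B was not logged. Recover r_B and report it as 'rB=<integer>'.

m = 96
d = (2, -15);  v_rel = (0, -1),  |v_rel|² = 1
v_rel×d = (0)·(-15) − (-1)·(2) = 2
since m = R²·1 − 2²:  R² = (4 + 96) / 1 = 100
R = √100 = 10  ⇒  r_B = 10 − 7 = 3

rB=3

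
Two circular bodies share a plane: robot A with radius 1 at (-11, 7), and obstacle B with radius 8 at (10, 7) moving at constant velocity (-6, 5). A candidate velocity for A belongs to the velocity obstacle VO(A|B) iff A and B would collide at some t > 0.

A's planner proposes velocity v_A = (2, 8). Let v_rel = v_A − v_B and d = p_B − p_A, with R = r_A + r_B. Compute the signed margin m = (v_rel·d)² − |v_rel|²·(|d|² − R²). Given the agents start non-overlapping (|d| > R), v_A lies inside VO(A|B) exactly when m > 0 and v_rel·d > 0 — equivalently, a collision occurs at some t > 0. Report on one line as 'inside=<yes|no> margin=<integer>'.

d = (21, 0),  |d|² = 441;  R = 1+8 = 9,  c = 441−9² = 360
v_rel = (8, 3),  |v_rel|² = 73;  v_rel·d = (8)·(21) + (3)·(0) = 168
73·t² − 336·t + 360 = 0  ⇒  m = 168² − 73·360 = 1944
m = 1944 > 0,  v_rel·d = 168 > 0  ⇒  inside

inside=yes margin=1944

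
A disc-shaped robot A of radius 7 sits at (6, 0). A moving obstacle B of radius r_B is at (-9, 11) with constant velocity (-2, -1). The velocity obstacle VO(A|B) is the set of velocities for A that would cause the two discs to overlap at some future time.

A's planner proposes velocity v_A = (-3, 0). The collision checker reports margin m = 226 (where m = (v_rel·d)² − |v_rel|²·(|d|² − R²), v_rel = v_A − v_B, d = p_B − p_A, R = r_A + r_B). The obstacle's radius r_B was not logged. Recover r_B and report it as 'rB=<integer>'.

m = 226
d = (-15, 11);  v_rel = (-1, 1),  |v_rel|² = 2
v_rel×d = (-1)·(11) − (1)·(-15) = 4
since m = R²·2 − 4²:  R² = (16 + 226) / 2 = 121
R = √121 = 11  ⇒  r_B = 11 − 7 = 4

rB=4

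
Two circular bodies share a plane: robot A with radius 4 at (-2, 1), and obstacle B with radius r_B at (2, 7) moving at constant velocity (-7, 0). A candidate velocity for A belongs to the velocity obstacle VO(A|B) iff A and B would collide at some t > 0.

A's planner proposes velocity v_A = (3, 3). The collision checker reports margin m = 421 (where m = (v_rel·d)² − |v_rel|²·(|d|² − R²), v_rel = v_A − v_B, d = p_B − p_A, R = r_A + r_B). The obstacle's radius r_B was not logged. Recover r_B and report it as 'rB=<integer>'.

m = 421
d = (4, 6);  v_rel = (10, 3),  |v_rel|² = 109
v_rel×d = (10)·(6) − (3)·(4) = 48
since m = R²·109 − 48²:  R² = (2304 + 421) / 109 = 25
R = √25 = 5  ⇒  r_B = 5 − 4 = 1

rB=1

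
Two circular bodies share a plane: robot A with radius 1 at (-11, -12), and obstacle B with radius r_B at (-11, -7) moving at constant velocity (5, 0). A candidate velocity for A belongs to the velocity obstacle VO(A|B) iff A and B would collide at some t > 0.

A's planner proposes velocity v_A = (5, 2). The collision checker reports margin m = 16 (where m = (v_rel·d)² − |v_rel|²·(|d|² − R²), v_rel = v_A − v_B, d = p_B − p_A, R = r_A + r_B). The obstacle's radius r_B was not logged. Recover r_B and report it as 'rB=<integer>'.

m = 16
d = (0, 5);  v_rel = (0, 2),  |v_rel|² = 4
v_rel×d = (0)·(5) − (2)·(0) = 0
since m = R²·4 − 0²:  R² = (0 + 16) / 4 = 4
R = √4 = 2  ⇒  r_B = 2 − 1 = 1

rB=1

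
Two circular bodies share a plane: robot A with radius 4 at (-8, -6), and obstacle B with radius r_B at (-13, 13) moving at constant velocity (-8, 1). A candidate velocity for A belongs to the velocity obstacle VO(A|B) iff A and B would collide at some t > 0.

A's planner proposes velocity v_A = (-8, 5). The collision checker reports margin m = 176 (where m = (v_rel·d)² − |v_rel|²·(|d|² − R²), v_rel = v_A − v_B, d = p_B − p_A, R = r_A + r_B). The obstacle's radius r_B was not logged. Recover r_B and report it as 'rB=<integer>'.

m = 176
d = (-5, 19);  v_rel = (0, 4),  |v_rel|² = 16
v_rel×d = (0)·(19) − (4)·(-5) = 20
since m = R²·16 − 20²:  R² = (400 + 176) / 16 = 36
R = √36 = 6  ⇒  r_B = 6 − 4 = 2

rB=2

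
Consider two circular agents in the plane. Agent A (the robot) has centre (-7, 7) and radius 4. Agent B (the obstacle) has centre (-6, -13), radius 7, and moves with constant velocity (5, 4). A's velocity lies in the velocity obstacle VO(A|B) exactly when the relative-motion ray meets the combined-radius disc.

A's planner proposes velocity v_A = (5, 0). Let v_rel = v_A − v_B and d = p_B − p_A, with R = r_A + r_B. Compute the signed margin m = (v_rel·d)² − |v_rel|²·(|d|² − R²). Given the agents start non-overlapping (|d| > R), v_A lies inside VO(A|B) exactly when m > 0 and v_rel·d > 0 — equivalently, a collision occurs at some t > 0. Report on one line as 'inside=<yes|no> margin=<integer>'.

d = (1, -20),  |d|² = 401;  R = 4+7 = 11,  c = 401−11² = 280
v_rel = (0, -4),  |v_rel|² = 16;  v_rel·d = (0)·(1) + (-4)·(-20) = 80
16·t² − 160·t + 280 = 0  ⇒  m = 80² − 16·280 = 1920
m = 1920 > 0,  v_rel·d = 80 > 0  ⇒  inside

inside=yes margin=1920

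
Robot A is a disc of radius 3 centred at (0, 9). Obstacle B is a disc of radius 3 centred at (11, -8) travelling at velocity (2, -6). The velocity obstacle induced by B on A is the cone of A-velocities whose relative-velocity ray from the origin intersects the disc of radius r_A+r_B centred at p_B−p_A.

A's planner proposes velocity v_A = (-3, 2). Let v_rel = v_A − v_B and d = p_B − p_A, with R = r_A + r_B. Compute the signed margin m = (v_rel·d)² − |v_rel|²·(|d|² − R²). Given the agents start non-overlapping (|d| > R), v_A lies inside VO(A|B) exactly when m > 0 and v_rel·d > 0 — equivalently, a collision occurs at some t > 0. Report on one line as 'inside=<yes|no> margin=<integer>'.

d = (11, -17),  |d|² = 410;  R = 3+3 = 6,  c = 410−6² = 374
v_rel = (-5, 8),  |v_rel|² = 89;  v_rel·d = (-5)·(11) + (8)·(-17) = -191
89·t² + 382·t + 374 = 0  ⇒  m = (-191)² − 89·374 = 3195
m = 3195 > 0,  v_rel·d = -191 < 0  ⇒  outside

inside=no margin=3195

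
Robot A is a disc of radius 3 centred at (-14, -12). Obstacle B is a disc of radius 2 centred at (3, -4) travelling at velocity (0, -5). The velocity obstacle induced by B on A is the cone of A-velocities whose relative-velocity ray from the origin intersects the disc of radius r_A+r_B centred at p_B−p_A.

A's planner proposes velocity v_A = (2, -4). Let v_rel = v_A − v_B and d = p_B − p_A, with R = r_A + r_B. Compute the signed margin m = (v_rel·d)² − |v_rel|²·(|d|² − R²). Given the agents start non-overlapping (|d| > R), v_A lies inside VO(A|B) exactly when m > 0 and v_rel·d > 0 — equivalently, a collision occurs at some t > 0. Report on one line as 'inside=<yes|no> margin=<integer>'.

d = (17, 8),  |d|² = 353;  R = 3+2 = 5,  c = 353−5² = 328
v_rel = (2, 1),  |v_rel|² = 5;  v_rel·d = (2)·(17) + (1)·(8) = 42
5·t² − 84·t + 328 = 0  ⇒  m = 42² − 5·328 = 124
m = 124 > 0,  v_rel·d = 42 > 0  ⇒  inside

inside=yes margin=124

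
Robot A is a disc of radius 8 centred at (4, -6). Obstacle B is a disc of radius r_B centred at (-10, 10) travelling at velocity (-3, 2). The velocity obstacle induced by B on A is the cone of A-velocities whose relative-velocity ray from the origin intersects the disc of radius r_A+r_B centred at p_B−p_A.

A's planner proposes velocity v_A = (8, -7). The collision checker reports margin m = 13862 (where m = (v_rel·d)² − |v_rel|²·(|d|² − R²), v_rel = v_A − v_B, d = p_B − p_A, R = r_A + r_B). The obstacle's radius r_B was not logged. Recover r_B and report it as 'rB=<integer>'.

m = 13862
d = (-14, 16);  v_rel = (11, -9),  |v_rel|² = 202
v_rel×d = (11)·(16) − (-9)·(-14) = 50
since m = R²·202 − 50²:  R² = (2500 + 13862) / 202 = 81
R = √81 = 9  ⇒  r_B = 9 − 8 = 1

rB=1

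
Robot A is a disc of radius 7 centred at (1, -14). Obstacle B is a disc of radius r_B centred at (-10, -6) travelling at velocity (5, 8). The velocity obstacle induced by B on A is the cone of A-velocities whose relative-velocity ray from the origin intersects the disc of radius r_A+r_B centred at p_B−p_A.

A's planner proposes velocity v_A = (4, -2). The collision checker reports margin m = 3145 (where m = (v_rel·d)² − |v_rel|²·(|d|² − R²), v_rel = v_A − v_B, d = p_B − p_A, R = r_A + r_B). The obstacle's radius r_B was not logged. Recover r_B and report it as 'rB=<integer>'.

m = 3145
d = (-11, 8);  v_rel = (-1, -10),  |v_rel|² = 101
v_rel×d = (-1)·(8) − (-10)·(-11) = -118
since m = R²·101 − (-118)²:  R² = (13924 + 3145) / 101 = 169
R = √169 = 13  ⇒  r_B = 13 − 7 = 6

rB=6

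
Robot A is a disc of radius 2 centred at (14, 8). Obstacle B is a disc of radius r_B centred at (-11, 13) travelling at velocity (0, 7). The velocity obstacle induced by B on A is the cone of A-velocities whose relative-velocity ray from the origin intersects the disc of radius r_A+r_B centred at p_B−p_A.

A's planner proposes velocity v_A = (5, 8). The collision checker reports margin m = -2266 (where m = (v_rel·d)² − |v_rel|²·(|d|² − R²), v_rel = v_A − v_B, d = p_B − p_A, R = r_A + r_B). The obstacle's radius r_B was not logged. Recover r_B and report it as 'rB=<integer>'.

m = -2266
d = (-25, 5);  v_rel = (5, 1),  |v_rel|² = 26
v_rel×d = (5)·(5) − (1)·(-25) = 50
since m = R²·26 − 50²:  R² = (2500 + -2266) / 26 = 9
R = √9 = 3  ⇒  r_B = 3 − 2 = 1

rB=1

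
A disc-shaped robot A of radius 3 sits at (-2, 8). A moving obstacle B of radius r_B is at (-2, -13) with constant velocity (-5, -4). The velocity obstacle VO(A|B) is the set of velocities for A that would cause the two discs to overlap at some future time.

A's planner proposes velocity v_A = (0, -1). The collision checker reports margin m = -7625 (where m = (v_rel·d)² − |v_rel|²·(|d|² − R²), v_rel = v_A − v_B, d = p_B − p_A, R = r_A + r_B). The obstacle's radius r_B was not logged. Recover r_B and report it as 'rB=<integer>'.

m = -7625
d = (0, -21);  v_rel = (5, 3),  |v_rel|² = 34
v_rel×d = (5)·(-21) − (3)·(0) = -105
since m = R²·34 − (-105)²:  R² = (11025 + -7625) / 34 = 100
R = √100 = 10  ⇒  r_B = 10 − 3 = 7

rB=7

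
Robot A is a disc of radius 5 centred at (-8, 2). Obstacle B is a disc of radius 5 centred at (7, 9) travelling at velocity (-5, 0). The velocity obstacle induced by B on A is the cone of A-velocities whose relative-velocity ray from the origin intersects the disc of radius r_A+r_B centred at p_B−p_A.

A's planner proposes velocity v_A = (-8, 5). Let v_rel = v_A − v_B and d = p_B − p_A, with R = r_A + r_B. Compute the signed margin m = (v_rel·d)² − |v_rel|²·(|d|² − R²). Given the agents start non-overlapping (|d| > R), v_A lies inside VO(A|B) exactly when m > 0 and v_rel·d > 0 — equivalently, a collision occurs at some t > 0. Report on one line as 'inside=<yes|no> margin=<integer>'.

d = (15, 7),  |d|² = 274;  R = 5+5 = 10,  c = 274−10² = 174
v_rel = (-3, 5),  |v_rel|² = 34;  v_rel·d = (-3)·(15) + (5)·(7) = -10
34·t² + 20·t + 174 = 0  ⇒  m = (-10)² − 34·174 = -5816
m = -5816 < 0,  v_rel·d = -10 < 0  ⇒  outside

inside=no margin=-5816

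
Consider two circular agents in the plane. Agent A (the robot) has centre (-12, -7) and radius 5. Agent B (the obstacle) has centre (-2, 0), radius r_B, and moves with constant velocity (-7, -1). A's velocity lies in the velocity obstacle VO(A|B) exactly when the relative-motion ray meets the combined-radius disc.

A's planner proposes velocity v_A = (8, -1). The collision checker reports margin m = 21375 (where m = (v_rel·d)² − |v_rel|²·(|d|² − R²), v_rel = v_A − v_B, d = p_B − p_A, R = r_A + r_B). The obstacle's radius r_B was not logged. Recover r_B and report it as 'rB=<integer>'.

m = 21375
d = (10, 7);  v_rel = (15, 0),  |v_rel|² = 225
v_rel×d = (15)·(7) − (0)·(10) = 105
since m = R²·225 − 105²:  R² = (11025 + 21375) / 225 = 144
R = √144 = 12  ⇒  r_B = 12 − 5 = 7

rB=7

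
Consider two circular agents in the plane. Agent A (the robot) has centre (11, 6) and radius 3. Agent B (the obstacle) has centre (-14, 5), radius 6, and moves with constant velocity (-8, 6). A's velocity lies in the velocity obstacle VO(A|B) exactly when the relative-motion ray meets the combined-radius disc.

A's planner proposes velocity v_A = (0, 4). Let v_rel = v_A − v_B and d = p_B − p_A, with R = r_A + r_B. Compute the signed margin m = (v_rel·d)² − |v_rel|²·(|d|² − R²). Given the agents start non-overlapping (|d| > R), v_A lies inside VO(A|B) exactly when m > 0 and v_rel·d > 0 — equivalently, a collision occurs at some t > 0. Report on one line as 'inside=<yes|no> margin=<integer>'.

d = (-25, -1),  |d|² = 626;  R = 3+6 = 9,  c = 626−9² = 545
v_rel = (8, -2),  |v_rel|² = 68;  v_rel·d = (8)·(-25) + (-2)·(-1) = -198
68·t² + 396·t + 545 = 0  ⇒  m = (-198)² − 68·545 = 2144
m = 2144 > 0,  v_rel·d = -198 < 0  ⇒  outside

inside=no margin=2144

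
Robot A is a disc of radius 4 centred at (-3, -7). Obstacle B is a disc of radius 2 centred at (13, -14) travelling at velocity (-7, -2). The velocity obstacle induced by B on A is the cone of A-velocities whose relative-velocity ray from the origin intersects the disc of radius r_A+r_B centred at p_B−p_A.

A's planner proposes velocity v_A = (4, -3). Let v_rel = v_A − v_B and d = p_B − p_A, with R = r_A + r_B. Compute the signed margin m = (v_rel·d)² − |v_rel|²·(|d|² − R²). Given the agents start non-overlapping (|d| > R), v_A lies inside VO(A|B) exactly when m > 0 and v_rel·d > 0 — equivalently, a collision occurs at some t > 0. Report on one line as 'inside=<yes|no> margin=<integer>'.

d = (16, -7),  |d|² = 305;  R = 4+2 = 6,  c = 305−6² = 269
v_rel = (11, -1),  |v_rel|² = 122;  v_rel·d = (11)·(16) + (-1)·(-7) = 183
122·t² − 366·t + 269 = 0  ⇒  m = 183² − 122·269 = 671
m = 671 > 0,  v_rel·d = 183 > 0  ⇒  inside

inside=yes margin=671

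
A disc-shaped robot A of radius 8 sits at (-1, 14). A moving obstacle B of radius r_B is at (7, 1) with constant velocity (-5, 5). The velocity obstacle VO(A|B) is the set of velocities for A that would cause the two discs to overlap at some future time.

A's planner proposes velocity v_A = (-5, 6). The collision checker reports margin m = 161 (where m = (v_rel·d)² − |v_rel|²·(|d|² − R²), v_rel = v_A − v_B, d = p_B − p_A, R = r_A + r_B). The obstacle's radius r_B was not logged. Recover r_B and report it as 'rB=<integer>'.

m = 161
d = (8, -13);  v_rel = (0, 1),  |v_rel|² = 1
v_rel×d = (0)·(-13) − (1)·(8) = -8
since m = R²·1 − (-8)²:  R² = (64 + 161) / 1 = 225
R = √225 = 15  ⇒  r_B = 15 − 8 = 7

rB=7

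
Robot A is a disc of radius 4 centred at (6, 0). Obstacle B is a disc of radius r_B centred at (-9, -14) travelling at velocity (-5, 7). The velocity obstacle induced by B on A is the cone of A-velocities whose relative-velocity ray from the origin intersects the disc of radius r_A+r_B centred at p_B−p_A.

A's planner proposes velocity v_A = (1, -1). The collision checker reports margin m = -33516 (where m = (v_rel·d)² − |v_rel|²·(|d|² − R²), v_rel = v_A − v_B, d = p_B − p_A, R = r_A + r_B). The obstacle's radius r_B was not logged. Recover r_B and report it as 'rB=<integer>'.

m = -33516
d = (-15, -14);  v_rel = (6, -8),  |v_rel|² = 100
v_rel×d = (6)·(-14) − (-8)·(-15) = -204
since m = R²·100 − (-204)²:  R² = (41616 + -33516) / 100 = 81
R = √81 = 9  ⇒  r_B = 9 − 4 = 5

rB=5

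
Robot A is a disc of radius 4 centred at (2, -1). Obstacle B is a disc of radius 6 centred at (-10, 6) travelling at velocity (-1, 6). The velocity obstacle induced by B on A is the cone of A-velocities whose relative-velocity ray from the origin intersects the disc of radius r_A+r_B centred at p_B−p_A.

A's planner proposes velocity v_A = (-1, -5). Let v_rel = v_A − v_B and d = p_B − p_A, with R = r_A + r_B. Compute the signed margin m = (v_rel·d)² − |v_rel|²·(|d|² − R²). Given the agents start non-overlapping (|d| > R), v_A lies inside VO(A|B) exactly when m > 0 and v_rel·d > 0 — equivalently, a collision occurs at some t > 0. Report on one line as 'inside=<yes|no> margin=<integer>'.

d = (-12, 7),  |d|² = 193;  R = 4+6 = 10,  c = 193−10² = 93
v_rel = (0, -11),  |v_rel|² = 121;  v_rel·d = (0)·(-12) + (-11)·(7) = -77
121·t² + 154·t + 93 = 0  ⇒  m = (-77)² − 121·93 = -5324
m = -5324 < 0,  v_rel·d = -77 < 0  ⇒  outside

inside=no margin=-5324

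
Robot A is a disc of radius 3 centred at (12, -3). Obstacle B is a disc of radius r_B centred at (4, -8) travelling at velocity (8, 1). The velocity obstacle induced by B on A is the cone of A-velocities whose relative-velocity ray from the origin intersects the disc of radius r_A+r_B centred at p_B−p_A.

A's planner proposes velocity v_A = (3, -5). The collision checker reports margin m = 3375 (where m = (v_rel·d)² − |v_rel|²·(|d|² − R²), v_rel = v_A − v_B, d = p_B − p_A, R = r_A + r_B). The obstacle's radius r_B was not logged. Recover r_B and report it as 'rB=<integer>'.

m = 3375
d = (-8, -5);  v_rel = (-5, -6),  |v_rel|² = 61
v_rel×d = (-5)·(-5) − (-6)·(-8) = -23
since m = R²·61 − (-23)²:  R² = (529 + 3375) / 61 = 64
R = √64 = 8  ⇒  r_B = 8 − 3 = 5

rB=5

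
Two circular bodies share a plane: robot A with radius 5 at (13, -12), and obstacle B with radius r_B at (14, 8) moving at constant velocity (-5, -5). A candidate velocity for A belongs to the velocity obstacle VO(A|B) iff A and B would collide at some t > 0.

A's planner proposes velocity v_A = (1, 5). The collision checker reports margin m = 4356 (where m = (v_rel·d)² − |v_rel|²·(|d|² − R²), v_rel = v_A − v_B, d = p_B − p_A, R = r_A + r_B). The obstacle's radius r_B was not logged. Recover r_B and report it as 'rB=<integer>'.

m = 4356
d = (1, 20);  v_rel = (6, 10),  |v_rel|² = 136
v_rel×d = (6)·(20) − (10)·(1) = 110
since m = R²·136 − 110²:  R² = (12100 + 4356) / 136 = 121
R = √121 = 11  ⇒  r_B = 11 − 5 = 6

rB=6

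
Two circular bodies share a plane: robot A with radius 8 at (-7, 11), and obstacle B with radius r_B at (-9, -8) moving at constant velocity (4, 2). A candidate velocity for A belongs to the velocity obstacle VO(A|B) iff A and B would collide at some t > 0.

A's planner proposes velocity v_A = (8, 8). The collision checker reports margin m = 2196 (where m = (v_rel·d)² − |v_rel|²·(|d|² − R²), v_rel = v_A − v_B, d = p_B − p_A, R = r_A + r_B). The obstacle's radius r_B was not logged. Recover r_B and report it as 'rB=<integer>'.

m = 2196
d = (-2, -19);  v_rel = (4, 6),  |v_rel|² = 52
v_rel×d = (4)·(-19) − (6)·(-2) = -64
since m = R²·52 − (-64)²:  R² = (4096 + 2196) / 52 = 121
R = √121 = 11  ⇒  r_B = 11 − 8 = 3

rB=3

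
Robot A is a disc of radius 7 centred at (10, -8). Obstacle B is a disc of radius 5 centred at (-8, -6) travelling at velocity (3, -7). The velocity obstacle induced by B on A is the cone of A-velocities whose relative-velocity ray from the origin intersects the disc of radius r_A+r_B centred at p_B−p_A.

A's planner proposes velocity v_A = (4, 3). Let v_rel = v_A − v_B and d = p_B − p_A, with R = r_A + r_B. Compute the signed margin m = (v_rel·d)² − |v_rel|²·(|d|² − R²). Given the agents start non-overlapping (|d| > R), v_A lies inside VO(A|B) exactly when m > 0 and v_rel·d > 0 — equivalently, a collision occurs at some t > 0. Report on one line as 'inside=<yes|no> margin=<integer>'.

d = (-18, 2),  |d|² = 328;  R = 7+5 = 12,  c = 328−12² = 184
v_rel = (1, 10),  |v_rel|² = 101;  v_rel·d = (1)·(-18) + (10)·(2) = 2
101·t² − 4·t + 184 = 0  ⇒  m = 2² − 101·184 = -18580
m = -18580 < 0,  v_rel·d = 2 > 0  ⇒  outside

inside=no margin=-18580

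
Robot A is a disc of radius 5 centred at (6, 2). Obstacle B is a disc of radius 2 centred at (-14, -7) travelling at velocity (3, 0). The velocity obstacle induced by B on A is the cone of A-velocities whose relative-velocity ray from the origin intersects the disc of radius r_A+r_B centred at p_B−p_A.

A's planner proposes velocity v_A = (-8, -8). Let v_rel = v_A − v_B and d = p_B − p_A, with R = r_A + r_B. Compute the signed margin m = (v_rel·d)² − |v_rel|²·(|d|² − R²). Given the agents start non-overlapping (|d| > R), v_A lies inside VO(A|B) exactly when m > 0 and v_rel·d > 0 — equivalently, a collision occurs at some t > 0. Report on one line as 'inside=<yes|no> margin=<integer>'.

d = (-20, -9),  |d|² = 481;  R = 5+2 = 7,  c = 481−7² = 432
v_rel = (-11, -8),  |v_rel|² = 185;  v_rel·d = (-11)·(-20) + (-8)·(-9) = 292
185·t² − 584·t + 432 = 0  ⇒  m = 292² − 185·432 = 5344
m = 5344 > 0,  v_rel·d = 292 > 0  ⇒  inside

inside=yes margin=5344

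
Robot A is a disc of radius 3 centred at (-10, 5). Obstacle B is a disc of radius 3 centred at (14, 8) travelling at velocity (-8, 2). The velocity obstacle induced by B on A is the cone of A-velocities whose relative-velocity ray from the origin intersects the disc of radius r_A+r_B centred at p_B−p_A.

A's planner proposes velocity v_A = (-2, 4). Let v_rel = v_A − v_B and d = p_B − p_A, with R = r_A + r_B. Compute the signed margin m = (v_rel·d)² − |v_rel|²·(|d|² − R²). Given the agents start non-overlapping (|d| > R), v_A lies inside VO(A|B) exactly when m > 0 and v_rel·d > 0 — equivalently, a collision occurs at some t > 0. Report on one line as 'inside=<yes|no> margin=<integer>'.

d = (24, 3),  |d|² = 585;  R = 3+3 = 6,  c = 585−6² = 549
v_rel = (6, 2),  |v_rel|² = 40;  v_rel·d = (6)·(24) + (2)·(3) = 150
40·t² − 300·t + 549 = 0  ⇒  m = 150² − 40·549 = 540
m = 540 > 0,  v_rel·d = 150 > 0  ⇒  inside

inside=yes margin=540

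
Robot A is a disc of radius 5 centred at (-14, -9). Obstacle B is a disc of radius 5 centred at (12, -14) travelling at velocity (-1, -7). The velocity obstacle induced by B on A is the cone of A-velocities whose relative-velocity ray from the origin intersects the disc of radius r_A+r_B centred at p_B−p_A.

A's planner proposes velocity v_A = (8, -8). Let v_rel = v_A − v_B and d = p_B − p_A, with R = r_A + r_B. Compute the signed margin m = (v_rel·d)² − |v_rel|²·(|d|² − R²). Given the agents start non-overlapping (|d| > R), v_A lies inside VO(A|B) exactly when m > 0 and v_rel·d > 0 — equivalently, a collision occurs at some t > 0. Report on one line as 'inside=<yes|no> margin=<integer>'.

d = (26, -5),  |d|² = 701;  R = 5+5 = 10,  c = 701−10² = 601
v_rel = (9, -1),  |v_rel|² = 82;  v_rel·d = (9)·(26) + (-1)·(-5) = 239
82·t² − 478·t + 601 = 0  ⇒  m = 239² − 82·601 = 7839
m = 7839 > 0,  v_rel·d = 239 > 0  ⇒  inside

inside=yes margin=7839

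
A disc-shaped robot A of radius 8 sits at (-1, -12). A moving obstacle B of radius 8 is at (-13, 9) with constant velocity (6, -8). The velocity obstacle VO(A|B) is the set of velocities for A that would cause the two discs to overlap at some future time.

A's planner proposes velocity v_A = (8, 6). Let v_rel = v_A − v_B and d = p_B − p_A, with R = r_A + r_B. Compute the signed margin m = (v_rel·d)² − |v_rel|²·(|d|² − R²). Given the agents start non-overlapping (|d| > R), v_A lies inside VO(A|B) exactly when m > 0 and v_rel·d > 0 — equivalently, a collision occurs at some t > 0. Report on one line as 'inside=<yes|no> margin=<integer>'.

d = (-12, 21),  |d|² = 585;  R = 8+8 = 16,  c = 585−16² = 329
v_rel = (2, 14),  |v_rel|² = 200;  v_rel·d = (2)·(-12) + (14)·(21) = 270
200·t² − 540·t + 329 = 0  ⇒  m = 270² − 200·329 = 7100
m = 7100 > 0,  v_rel·d = 270 > 0  ⇒  inside

inside=yes margin=7100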